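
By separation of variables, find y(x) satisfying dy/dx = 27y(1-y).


Separate: dy/[y(1-y)] = 27 dx.
Partial fractions: 1/[y(1-y)] = 1/y + 1/(1-y).
Integrate: ln|y/(1-y)| = 27x + C₀.
Solve for y: y = 1/(1 + Ce^(-27x)).


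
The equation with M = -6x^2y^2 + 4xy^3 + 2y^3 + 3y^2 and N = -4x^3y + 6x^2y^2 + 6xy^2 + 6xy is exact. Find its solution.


Check exactness: ∂M/∂y = -12x^2y + 12xy^2 + 6y^2 + 6y and ∂N/∂x = -12x^2y + 12xy^2 + 6y^2 + 6y; equal, so the equation is exact.
Integrate M with respect to x (treating y as constant): ∫M dx = -2x^3y^2 + 2x^2y^3 + 2xy^3 + 3xy^2 + h(y).
Differentiate w.r.t. y and set equal to N: all terms match, so h'(y) = 0 and h is a constant absorbed into C.
General solution: -2x^3y^2 + 2x^2y^3 + 2xy^3 + 3xy^2 = C.


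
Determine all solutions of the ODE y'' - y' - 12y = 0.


Characteristic equation: r² - r - 12 = 0.
Factor: (r + 3)(r - 4) = 0 ⇒ r = -3, 4 (distinct real).
General solution: y = C₁e^(-3x) + C₂e^(4x).


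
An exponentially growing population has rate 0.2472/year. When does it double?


Exponential growth: P(t) = P₀ e^(0.2472t). Set P(t)/P₀ = 2: e^(0.2472t) = 2.
Solve: t = ln(2)/0.2472 ≈ 2.80 years.


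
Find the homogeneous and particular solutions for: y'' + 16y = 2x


Homogeneous: r² + 16 = 0 ⇒ r = ±4i, y_h = C₁cos(4x) + C₂sin(4x).
Polynomial forcing; try y_p = Ax + B. Then y_p'' + 16 y_p = 16(Ax + B) = 2x, so B = 0 and A = 1/8.
General solution: y = C₁cos(4x) + C₂sin(4x) + (1/8)x.


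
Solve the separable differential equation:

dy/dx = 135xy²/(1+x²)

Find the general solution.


Separate: dy/y² = 135x/(1+x²) dx.
Integrate LHS: ∫ dy/y² = -1/y.
Integrate RHS via u = 1+x²: (135/2)ln(1+x²) + C.
Result: -1/y = (135/2)ln(1+x²) + C.


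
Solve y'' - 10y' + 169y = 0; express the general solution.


Characteristic equation: r² - 10r + 169 = 0.
Discriminant is negative; roots r = 5 ± 12i (complex conjugate pair).
General solution uses e^(α x)(C₁ cos(β x) + C₂ sin(β x)): y = e^(5x)(C₁cos(12x) + C₂sin(12x)).


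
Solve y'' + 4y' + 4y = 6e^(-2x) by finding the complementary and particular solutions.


Characteristic polynomial (r + 2)² = 0; repeated root r = -2.
y_h = (C₁ + C₂x)e^(-2x). Forcing matches the repeated root (resonance), so try y_p = Ax² e^(-2x).
Substitute and solve for A: 2A = 6, so A = 3.
General solution: y = (C₁ + C₂x + 3x²)e^(-2x).


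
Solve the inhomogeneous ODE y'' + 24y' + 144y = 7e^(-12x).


Characteristic polynomial (r + 12)² = 0; repeated root r = -12.
y_h = (C₁ + C₂x)e^(-12x). Forcing matches the repeated root (resonance), so try y_p = Ax² e^(-12x).
Substitute and solve for A: 2A = 7, so A = 7/2.
General solution: y = (C₁ + C₂x + (7/2)x²)e^(-12x).


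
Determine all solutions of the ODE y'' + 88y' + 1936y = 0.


Characteristic equation: r² + 88r + 1936 = 0, i.e. (r + 44)² = 0.
Repeated root r = -44; include an x factor for the second linearly independent solution.
General solution: y = (C₁ + C₂x)e^(-44x).


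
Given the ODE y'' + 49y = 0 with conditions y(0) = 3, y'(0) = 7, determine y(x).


Characteristic roots of r² + 49 = 0 are ±7i, so y = C₁cos(7x) + C₂sin(7x).
Apply y(0) = 3: C₁ = 3. Differentiate and apply y'(0) = 7: 7·C₂ = 7, so C₂ = 1.
Particular solution: y = 3cos(7x) + sin(7x).


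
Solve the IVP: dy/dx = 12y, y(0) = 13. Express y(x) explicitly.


General solution of y' = 12y is y = Ce^(12x).
Apply y(0) = 13: C = 13.
Particular solution: y = 13e^(12x).


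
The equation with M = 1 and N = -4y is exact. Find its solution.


Check exactness: ∂M/∂y = 0 and ∂N/∂x = 0; equal, so the equation is exact.
Integrate M with respect to x (treating y as constant): ∫M dx = x + h(y).
Differentiate w.r.t. y and set equal to N: the x-dependent terms already match, leaving h'(y) = -4y. Integrate: h(y) = -2y^2.
So F(x,y) = -2y^2 + x.
General solution: -2y^2 + x = C.


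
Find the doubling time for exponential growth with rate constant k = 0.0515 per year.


Exponential growth: P(t) = P₀ e^(0.0515t). Set P(t)/P₀ = 2: e^(0.0515t) = 2.
Solve: t = ln(2)/0.0515 ≈ 13.46 years.


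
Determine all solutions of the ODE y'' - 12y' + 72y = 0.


Characteristic equation: r² - 12r + 72 = 0.
Discriminant is negative; roots r = 6 ± 6i (complex conjugate pair).
General solution uses e^(α x)(C₁ cos(β x) + C₂ sin(β x)): y = e^(6x)(C₁cos(6x) + C₂sin(6x)).


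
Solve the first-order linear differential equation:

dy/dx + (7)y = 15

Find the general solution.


P(x) = 7, Q(x) = 15; integrating factor μ = e^(7x).
(μ y)' = 15e^(7x) ⇒ μ y = (15/7)e^(7x) + C.
Divide by μ: y = 15/7 + Ce^(-7x).


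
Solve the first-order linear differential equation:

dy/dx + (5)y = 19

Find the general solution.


P(x) = 5, Q(x) = 19; integrating factor μ = e^(5x).
(μ y)' = 19e^(5x) ⇒ μ y = (19/5)e^(5x) + C.
Divide by μ: y = 19/5 + Ce^(-5x).


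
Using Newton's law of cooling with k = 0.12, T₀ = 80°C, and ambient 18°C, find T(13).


Newton's law: dT/dt = -k(T - T_a) has solution T(t) = T_a + (T₀ - T_a)e^(-kt).
Plug in T_a = 18, T₀ = 80, k = 0.12, t = 13: T(13) = 18 + (62)e^(-1.56) ≈ 31.0°C.


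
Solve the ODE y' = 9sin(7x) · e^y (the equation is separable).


Separate: e^(-y) dy = 9sin(7x) dx.
Integrate: -e^(-y) = -(9/7)cos(7x) + C₀.
Rearrange: e^(-y) = (9/7)cos(7x) + C.


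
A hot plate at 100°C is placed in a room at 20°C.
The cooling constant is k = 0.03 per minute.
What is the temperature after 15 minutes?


Newton's law: dT/dt = -k(T - T_a) has solution T(t) = T_a + (T₀ - T_a)e^(-kt).
Plug in T_a = 20, T₀ = 100, k = 0.03, t = 15: T(15) = 20 + (80)e^(-0.45) ≈ 71.0°C.


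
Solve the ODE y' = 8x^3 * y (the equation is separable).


Separate variables: dy/y = 8x^3 dx.
Integrate: ln|y| = 2x^4 + C₀.
Exponentiate: y = Ce^(2x^4).


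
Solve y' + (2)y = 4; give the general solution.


P(x) = 2, Q(x) = 4; integrating factor μ = e^(2x).
(μ y)' = 4e^(2x) ⇒ μ y = 2e^(2x) + C.
Divide by μ: y = 2 + Ce^(-2x).


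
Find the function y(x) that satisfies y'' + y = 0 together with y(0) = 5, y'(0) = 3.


Characteristic roots of r² + 1 = 0 are ±1i, so y = C₁cos(x) + C₂sin(x).
Apply y(0) = 5: C₁ = 5. Differentiate and apply y'(0) = 3: 1·C₂ = 3, so C₂ = 3.
Particular solution: y = 5cos(x) + 3sin(x).


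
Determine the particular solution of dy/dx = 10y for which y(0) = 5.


General solution of y' = 10y is y = Ce^(10x).
Apply y(0) = 5: C = 5.
Particular solution: y = 5e^(10x).


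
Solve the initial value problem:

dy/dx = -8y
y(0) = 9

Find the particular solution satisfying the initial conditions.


General solution of y' = -8y is y = Ce^(-8x).
Apply y(0) = 9: C = 9.
Particular solution: y = 9e^(-8x).


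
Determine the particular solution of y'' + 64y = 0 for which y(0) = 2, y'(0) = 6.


Characteristic roots of r² + 64 = 0 are ±8i, so y = C₁cos(8x) + C₂sin(8x).
Apply y(0) = 2: C₁ = 2. Differentiate and apply y'(0) = 6: 8·C₂ = 6, so C₂ = 3/4.
Particular solution: y = 2cos(8x) + (3/4)sin(8x).


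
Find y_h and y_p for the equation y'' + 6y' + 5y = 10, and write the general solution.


Characteristic roots of r² + 6r + 5 = 0 are -1, -5.
y_h = C₁e^(-x) + C₂e^(-5x).
Constant forcing; try y_p = A. Then 5A = 10 ⇒ A = 2.
General solution: y = C₁e^(-x) + C₂e^(-5x) + 2.


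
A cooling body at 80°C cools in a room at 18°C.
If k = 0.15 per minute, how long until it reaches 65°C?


From T(t) = T_a + (T₀ - T_a)e^(-kt), set T(t) = 65:
(65 - 18) / (80 - 18) = e^(-0.15t), so t = -ln(0.758)/0.15 ≈ 1.8 minutes.


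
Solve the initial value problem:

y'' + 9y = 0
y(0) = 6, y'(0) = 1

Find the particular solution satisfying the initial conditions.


Characteristic roots of r² + 9 = 0 are ±3i, so y = C₁cos(3x) + C₂sin(3x).
Apply y(0) = 6: C₁ = 6. Differentiate and apply y'(0) = 1: 3·C₂ = 1, so C₂ = 1/3.
Particular solution: y = 6cos(3x) + (1/3)sin(3x).


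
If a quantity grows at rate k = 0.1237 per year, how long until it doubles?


Exponential growth: P(t) = P₀ e^(0.1237t). Set P(t)/P₀ = 2: e^(0.1237t) = 2.
Solve: t = ln(2)/0.1237 ≈ 5.60 years.


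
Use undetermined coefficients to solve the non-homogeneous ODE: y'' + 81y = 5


Homogeneous part: r² + 81 = 0 ⇒ r = ±9i, so y_h = C₁cos(9x) + C₂sin(9x).
Try constant y_p = A; plug in: 81A = 5 ⇒ A = 5/81.
General solution: y = C₁cos(9x) + C₂sin(9x) + 5/81.


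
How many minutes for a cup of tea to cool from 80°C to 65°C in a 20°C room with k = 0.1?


From T(t) = T_a + (T₀ - T_a)e^(-kt), set T(t) = 65:
(65 - 20) / (80 - 20) = e^(-0.1t), so t = -ln(0.750)/0.1 ≈ 2.9 minutes.


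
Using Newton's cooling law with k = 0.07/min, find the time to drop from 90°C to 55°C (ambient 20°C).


From T(t) = T_a + (T₀ - T_a)e^(-kt), set T(t) = 55:
(55 - 20) / (90 - 20) = e^(-0.07t), so t = -ln(0.500)/0.07 ≈ 9.9 minutes.


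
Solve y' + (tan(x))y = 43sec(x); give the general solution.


P(x) = tan(x) ⇒ μ = e^(∫tan(x)dx) = sec(x).
(sec(x) y)' = 43sec²(x) ⇒ sec(x) y = 43tan(x) + C.
Multiply by cos(x): y = 43sin(x) + C·cos(x).


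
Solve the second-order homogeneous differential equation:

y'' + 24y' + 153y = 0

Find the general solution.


Characteristic equation: r² + 24r + 153 = 0.
Discriminant is negative; roots r = -12 ± 3i (complex conjugate pair).
General solution uses e^(α x)(C₁ cos(β x) + C₂ sin(β x)): y = e^(-12x)(C₁cos(3x) + C₂sin(3x)).


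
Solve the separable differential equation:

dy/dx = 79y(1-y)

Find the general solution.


Separate: dy/[y(1-y)] = 79 dx.
Partial fractions: 1/[y(1-y)] = 1/y + 1/(1-y).
Integrate: ln|y/(1-y)| = 79x + C₀.
Solve for y: y = 1/(1 + Ce^(-79x)).


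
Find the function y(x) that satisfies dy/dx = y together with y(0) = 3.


General solution of y' = y is y = Ce^(x).
Apply y(0) = 3: C = 3.
Particular solution: y = 3e^(x).


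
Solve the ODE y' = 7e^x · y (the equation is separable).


Separate variables: dy/y = 7e^x dx.
Integrate: ln|y| = 7e^x + C₀.
Exponentiate: y = Ce^(7e^x).


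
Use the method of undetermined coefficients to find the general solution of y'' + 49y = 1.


Homogeneous part: r² + 49 = 0 ⇒ r = ±7i, so y_h = C₁cos(7x) + C₂sin(7x).
Try constant y_p = A; plug in: 49A = 1 ⇒ A = 1/49.
General solution: y = C₁cos(7x) + C₂sin(7x) + 1/49.


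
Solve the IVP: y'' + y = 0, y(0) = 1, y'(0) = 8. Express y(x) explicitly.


Characteristic roots of r² + 1 = 0 are ±1i, so y = C₁cos(x) + C₂sin(x).
Apply y(0) = 1: C₁ = 1. Differentiate and apply y'(0) = 8: 1·C₂ = 8, so C₂ = 8.
Particular solution: y = cos(x) + 8sin(x).


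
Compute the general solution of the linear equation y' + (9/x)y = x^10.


P(x) = 9/x ⇒ μ = x^9.
(x^9 y)' = x^9·x^10 = x^19.
Integrate: x^9 y = x^20/(20) + C.
Solve for y: y = (1/20)x^11 + C/x^9.


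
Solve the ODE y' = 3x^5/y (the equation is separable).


Separate variables: y dy = 3x^5 dx.
Integrate both sides: y²/2 = (1/2)x^6 + C₀.
Multiply by 2: y² = x^6 + C.


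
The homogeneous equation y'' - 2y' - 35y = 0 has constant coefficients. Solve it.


Characteristic equation: r² - 2r - 35 = 0.
Factor: (r - 7)(r + 5) = 0 ⇒ r = 7, -5 (distinct real).
General solution: y = C₁e^(7x) + C₂e^(-5x).


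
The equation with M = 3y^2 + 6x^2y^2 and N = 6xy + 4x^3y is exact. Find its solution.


Check exactness: ∂M/∂y = 6y + 12x^2y and ∂N/∂x = 6y + 12x^2y; equal, so the equation is exact.
Integrate M with respect to x (treating y as constant): ∫M dx = 3xy^2 + 2x^3y^2 + h(y).
Differentiate w.r.t. y and set equal to N: all terms match, so h'(y) = 0 and h is a constant absorbed into C.
General solution: 3xy^2 + 2x^3y^2 = C.


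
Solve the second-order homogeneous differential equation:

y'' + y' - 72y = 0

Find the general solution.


Characteristic equation: r² + r - 72 = 0.
Factor: (r + 9)(r - 8) = 0 ⇒ r = -9, 8 (distinct real).
General solution: y = C₁e^(-9x) + C₂e^(8x).


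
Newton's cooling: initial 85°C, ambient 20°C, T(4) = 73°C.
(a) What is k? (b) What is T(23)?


Newton's law: T(t) = T_a + (T₀ - T_a)e^(-kt).
(a) Use T(4) = 73: (73 - 20)/(85 - 20) = e^(-k·4), so k = -ln(0.815)/4 ≈ 0.0510.
(b) Apply k to t = 23: T(23) = 20 + (65)e^(-1.174) ≈ 40.1°C.


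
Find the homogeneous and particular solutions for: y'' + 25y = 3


Homogeneous part: r² + 25 = 0 ⇒ r = ±5i, so y_h = C₁cos(5x) + C₂sin(5x).
Try constant y_p = A; plug in: 25A = 3 ⇒ A = 3/25.
General solution: y = C₁cos(5x) + C₂sin(5x) + 3/25.


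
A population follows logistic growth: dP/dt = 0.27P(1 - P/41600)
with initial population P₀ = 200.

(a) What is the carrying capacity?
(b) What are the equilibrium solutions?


Logistic ODE dP/dt = 0.27P(1 - P/41600) has equilibria where dP/dt = 0, i.e. P = 0 or P = 41600.
The coefficient (1 - P/K) = 0 when P = K, identifying K = 41600 as the carrying capacity.
(a) K = 41600; (b) equilibria P = 0 and P = 41600.


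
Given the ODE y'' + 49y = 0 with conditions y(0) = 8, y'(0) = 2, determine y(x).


Characteristic roots of r² + 49 = 0 are ±7i, so y = C₁cos(7x) + C₂sin(7x).
Apply y(0) = 8: C₁ = 8. Differentiate and apply y'(0) = 2: 7·C₂ = 2, so C₂ = 2/7.
Particular solution: y = 8cos(7x) + (2/7)sin(7x).


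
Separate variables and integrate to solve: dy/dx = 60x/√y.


Separate: √y dy = 60x dx.
Integrate: (2/3)y^(3/2) = 30x² + C.


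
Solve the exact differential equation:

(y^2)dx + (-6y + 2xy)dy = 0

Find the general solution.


Check exactness: ∂M/∂y = 2y and ∂N/∂x = 2y; equal, so the equation is exact.
Integrate M with respect to x (treating y as constant): ∫M dx = xy^2 + h(y).
Differentiate w.r.t. y and set equal to N: the x-dependent terms already match, leaving h'(y) = -6y. Integrate: h(y) = -3y^2.
So F(x,y) = -3y^2 + xy^2.
General solution: -3y^2 + xy^2 = C.


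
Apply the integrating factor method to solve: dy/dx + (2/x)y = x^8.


P(x) = 2/x ⇒ μ = x^2.
(x^2 y)' = x^2·x^8 = x^10.
Integrate: x^2 y = x^11/(11) + C.
Solve for y: y = (1/11)x^9 + C/x^2.


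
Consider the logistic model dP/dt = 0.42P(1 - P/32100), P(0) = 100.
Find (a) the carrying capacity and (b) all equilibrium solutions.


Logistic ODE dP/dt = 0.42P(1 - P/32100) has equilibria where dP/dt = 0, i.e. P = 0 or P = 32100.
The coefficient (1 - P/K) = 0 when P = K, identifying K = 32100 as the carrying capacity.
(a) K = 32100; (b) equilibria P = 0 and P = 32100.


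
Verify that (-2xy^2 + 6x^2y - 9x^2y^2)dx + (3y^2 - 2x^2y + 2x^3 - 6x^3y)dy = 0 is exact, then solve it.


Check exactness: ∂M/∂y = -4xy + 6x^2 - 18x^2y and ∂N/∂x = -4xy + 6x^2 - 18x^2y; equal, so the equation is exact.
Integrate M with respect to x (treating y as constant): ∫M dx = -x^2y^2 + 2x^3y - 3x^3y^2 + h(y).
Differentiate w.r.t. y and set equal to N: the x-dependent terms already match, leaving h'(y) = 3y^2. Integrate: h(y) = y^3.
So F(x,y) = y^3 - x^2y^2 + 2x^3y - 3x^3y^2.
General solution: y^3 - x^2y^2 + 2x^3y - 3x^3y^2 = C.


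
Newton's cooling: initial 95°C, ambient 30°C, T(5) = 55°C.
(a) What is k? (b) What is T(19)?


Newton's law: T(t) = T_a + (T₀ - T_a)e^(-kt).
(a) Use T(5) = 55: (55 - 30)/(95 - 30) = e^(-k·5), so k = -ln(0.385)/5 ≈ 0.1911.
(b) Apply k to t = 19: T(19) = 30 + (65)e^(-3.631) ≈ 31.7°C.


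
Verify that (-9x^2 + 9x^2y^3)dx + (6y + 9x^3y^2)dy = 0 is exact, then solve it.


Check exactness: ∂M/∂y = 27x^2y^2 and ∂N/∂x = 27x^2y^2; equal, so the equation is exact.
Integrate M with respect to x (treating y as constant): ∫M dx = -3x^3 + 3x^3y^3 + h(y).
Differentiate w.r.t. y and set equal to N: the x-dependent terms already match, leaving h'(y) = 6y. Integrate: h(y) = 3y^2.
So F(x,y) = 3y^2 - 3x^3 + 3x^3y^3.
General solution: 3y^2 - 3x^3 + 3x^3y^3 = C.


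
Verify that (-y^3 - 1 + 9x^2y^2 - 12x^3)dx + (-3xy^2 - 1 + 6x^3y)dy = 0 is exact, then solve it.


Check exactness: ∂M/∂y = -3y^2 + 18x^2y and ∂N/∂x = -3y^2 + 18x^2y; equal, so the equation is exact.
Integrate M with respect to x (treating y as constant): ∫M dx = -xy^3 - x + 3x^3y^2 - 3x^4 + h(y).
Differentiate w.r.t. y and set equal to N: the x-dependent terms already match, leaving h'(y) = -1. Integrate: h(y) = -y.
So F(x,y) = -xy^3 - y - x + 3x^3y^2 - 3x^4.
General solution: -xy^3 - y - x + 3x^3y^2 - 3x^4 = C.


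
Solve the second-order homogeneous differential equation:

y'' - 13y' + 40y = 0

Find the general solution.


Characteristic equation: r² - 13r + 40 = 0.
Factor: (r - 5)(r - 8) = 0 ⇒ r = 5, 8 (distinct real).
General solution: y = C₁e^(5x) + C₂e^(8x).


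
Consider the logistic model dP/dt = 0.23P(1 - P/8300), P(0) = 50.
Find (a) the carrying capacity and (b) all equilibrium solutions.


Logistic ODE dP/dt = 0.23P(1 - P/8300) has equilibria where dP/dt = 0, i.e. P = 0 or P = 8300.
The coefficient (1 - P/K) = 0 when P = K, identifying K = 8300 as the carrying capacity.
(a) K = 8300; (b) equilibria P = 0 and P = 8300.


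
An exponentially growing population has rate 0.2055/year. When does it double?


Exponential growth: P(t) = P₀ e^(0.2055t). Set P(t)/P₀ = 2: e^(0.2055t) = 2.
Solve: t = ln(2)/0.2055 ≈ 3.37 years.


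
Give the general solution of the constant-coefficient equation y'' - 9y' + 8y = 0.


Characteristic equation: r² - 9r + 8 = 0.
Factor: (r - 8)(r - 1) = 0 ⇒ r = 8, 1 (distinct real).
General solution: y = C₁e^(8x) + C₂e^(x).


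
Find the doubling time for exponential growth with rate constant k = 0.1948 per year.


Exponential growth: P(t) = P₀ e^(0.1948t). Set P(t)/P₀ = 2: e^(0.1948t) = 2.
Solve: t = ln(2)/0.1948 ≈ 3.56 years.


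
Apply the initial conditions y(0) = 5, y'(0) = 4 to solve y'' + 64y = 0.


Characteristic roots of r² + 64 = 0 are ±8i, so y = C₁cos(8x) + C₂sin(8x).
Apply y(0) = 5: C₁ = 5. Differentiate and apply y'(0) = 4: 8·C₂ = 4, so C₂ = 1/2.
Particular solution: y = 5cos(8x) + (1/2)sin(8x).


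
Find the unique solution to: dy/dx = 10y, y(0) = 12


General solution of y' = 10y is y = Ce^(10x).
Apply y(0) = 12: C = 12.
Particular solution: y = 12e^(10x).


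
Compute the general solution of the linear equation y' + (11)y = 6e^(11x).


P(x) = 11 ⇒ μ = e^(11x).
(μ y)' = 6e^(22x) ⇒ μ y = (6/22)e^(22x) + C.
Divide by μ: y = (3/11)e^(11x) + Ce^(-11x).


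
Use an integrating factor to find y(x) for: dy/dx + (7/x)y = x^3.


P(x) = 7/x ⇒ μ = x^7.
(x^7 y)' = x^10 ⇒ x^7 y = x^11/(11) + C.
Solve for y: y = (1/11)x^4 + C/x^7.


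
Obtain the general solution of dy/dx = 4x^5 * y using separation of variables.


Separate variables: dy/y = 4x^5 dx.
Integrate: ln|y| = (2/3)x^6 + C₀.
Exponentiate: y = Ce^((2/3)x^6).


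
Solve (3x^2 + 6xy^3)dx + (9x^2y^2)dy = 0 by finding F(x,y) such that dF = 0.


Check exactness: ∂M/∂y = 18xy^2 and ∂N/∂x = 18xy^2; equal, so the equation is exact.
Integrate M with respect to x (treating y as constant): ∫M dx = x^3 + 3x^2y^3 + h(y).
Differentiate w.r.t. y and set equal to N: all terms match, so h'(y) = 0 and h is a constant absorbed into C.
General solution: x^3 + 3x^2y^3 = C.


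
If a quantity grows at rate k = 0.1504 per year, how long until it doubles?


Exponential growth: P(t) = P₀ e^(0.1504t). Set P(t)/P₀ = 2: e^(0.1504t) = 2.
Solve: t = ln(2)/0.1504 ≈ 4.61 years.


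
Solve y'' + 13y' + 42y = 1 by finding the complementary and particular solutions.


Characteristic roots of r² + 13r + 42 = 0 are -6, -7.
y_h = C₁e^(-6x) + C₂e^(-7x).
Constant forcing; try y_p = A. Then 42A = 1 ⇒ A = 1/42.
General solution: y = C₁e^(-6x) + C₂e^(-7x) + 1/42.


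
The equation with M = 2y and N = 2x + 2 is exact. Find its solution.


Check exactness: ∂M/∂y = 2 and ∂N/∂x = 2; equal, so the equation is exact.
Integrate M with respect to x (treating y as constant): ∫M dx = 2xy + h(y).
Differentiate w.r.t. y and set equal to N: the x-dependent terms already match, leaving h'(y) = 2. Integrate: h(y) = 2y.
So F(x,y) = 2xy + 2y.
General solution: 2xy + 2y = C.


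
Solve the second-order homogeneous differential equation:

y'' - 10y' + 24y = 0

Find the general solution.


Characteristic equation: r² - 10r + 24 = 0.
Factor: (r - 4)(r - 6) = 0 ⇒ r = 4, 6 (distinct real).
General solution: y = C₁e^(4x) + C₂e^(6x).


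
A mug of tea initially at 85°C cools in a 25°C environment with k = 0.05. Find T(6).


Newton's law: dT/dt = -k(T - T_a) has solution T(t) = T_a + (T₀ - T_a)e^(-kt).
Plug in T_a = 25, T₀ = 85, k = 0.05, t = 6: T(6) = 25 + (60)e^(-0.30) ≈ 69.4°C.


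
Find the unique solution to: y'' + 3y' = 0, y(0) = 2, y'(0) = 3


Characteristic roots of r² + 3r = 0 are -3, 0.
General solution y = c₁ e^(-3x) + c₂.
Apply y(0) = 2: c₁ + c₂ = 2. Apply y'(0) = 3: -3 c₁ + 0 c₂ = 3.
Solve: c₁ = -1, c₂ = 3.
Particular solution: y = -e^(-3x) + 3.


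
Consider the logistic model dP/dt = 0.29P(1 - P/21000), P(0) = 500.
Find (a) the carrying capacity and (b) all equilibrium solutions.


Logistic ODE dP/dt = 0.29P(1 - P/21000) has equilibria where dP/dt = 0, i.e. P = 0 or P = 21000.
The coefficient (1 - P/K) = 0 when P = K, identifying K = 21000 as the carrying capacity.
(a) K = 21000; (b) equilibria P = 0 and P = 21000.


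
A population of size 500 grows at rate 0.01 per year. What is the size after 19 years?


The ODE dP/dt = 0.01P has solution P(t) = P(0)e^(0.01t).
Substitute P(0) = 500 and t = 19: P(19) = 500 e^(0.19) ≈ 605.


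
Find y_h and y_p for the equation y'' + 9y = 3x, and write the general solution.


Homogeneous: r² + 9 = 0 ⇒ r = ±3i, y_h = C₁cos(3x) + C₂sin(3x).
Polynomial forcing; try y_p = Ax + B. Then y_p'' + 9 y_p = 9(Ax + B) = 3x, so B = 0 and A = 1/3.
General solution: y = C₁cos(3x) + C₂sin(3x) + (1/3)x.


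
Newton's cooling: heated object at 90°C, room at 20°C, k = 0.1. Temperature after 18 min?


Newton's law: dT/dt = -k(T - T_a) has solution T(t) = T_a + (T₀ - T_a)e^(-kt).
Plug in T_a = 20, T₀ = 90, k = 0.1, t = 18: T(18) = 20 + (70)e^(-1.80) ≈ 31.6°C.


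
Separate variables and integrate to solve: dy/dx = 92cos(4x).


g(y) = 1, so integrate directly: y = ∫ 92cos(4x) dx = 23sin(4x) + C.


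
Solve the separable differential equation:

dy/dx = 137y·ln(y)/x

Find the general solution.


Separate: dy/[y ln(y)] = 137 dx/x.
Substitute u = ln(y): du/u = 137 dx/x.
Integrate: ln|ln(y)| = 137ln|x| + C₀, hence ln(y) = C·x^137.


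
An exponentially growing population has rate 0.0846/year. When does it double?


Exponential growth: P(t) = P₀ e^(0.0846t). Set P(t)/P₀ = 2: e^(0.0846t) = 2.
Solve: t = ln(2)/0.0846 ≈ 8.19 years.


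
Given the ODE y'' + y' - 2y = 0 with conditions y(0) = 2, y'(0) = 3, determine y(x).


Characteristic roots of r² + r - 2 = 0 are 1, -2.
General solution y = c₁ e^(x) + c₂ e^(-2x).
Apply y(0) = 2: c₁ + c₂ = 2. Apply y'(0) = 3: 1 c₁ - 2 c₂ = 3.
Solve: c₁ = 7/3, c₂ = -1/3.
Particular solution: y = (7/3)e^(x) - (1/3)e^(-2x).


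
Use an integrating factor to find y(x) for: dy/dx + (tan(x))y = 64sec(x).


P(x) = tan(x) ⇒ μ = e^(∫tan(x)dx) = sec(x).
(sec(x) y)' = 64sec²(x) ⇒ sec(x) y = 64tan(x) + C.
Multiply by cos(x): y = 64sin(x) + C·cos(x).


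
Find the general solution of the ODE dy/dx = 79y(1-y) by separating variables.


Separate: dy/[y(1-y)] = 79 dx.
Partial fractions: 1/[y(1-y)] = 1/y + 1/(1-y).
Integrate: ln|y/(1-y)| = 79x + C₀.
Solve for y: y = 1/(1 + Ce^(-79x)).


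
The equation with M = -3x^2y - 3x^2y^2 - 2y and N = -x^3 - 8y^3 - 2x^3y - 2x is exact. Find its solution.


Check exactness: ∂M/∂y = -3x^2 - 6x^2y - 2 and ∂N/∂x = -3x^2 - 6x^2y - 2; equal, so the equation is exact.
Integrate M with respect to x (treating y as constant): ∫M dx = -x^3y - x^3y^2 - 2xy + h(y).
Differentiate w.r.t. y and set equal to N: the x-dependent terms already match, leaving h'(y) = -8y^3. Integrate: h(y) = -2y^4.
So F(x,y) = -x^3y - 2y^4 - x^3y^2 - 2xy.
General solution: -x^3y - 2y^4 - x^3y^2 - 2xy = C.


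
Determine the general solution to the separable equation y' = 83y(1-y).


Separate: dy/[y(1-y)] = 83 dx.
Partial fractions: 1/[y(1-y)] = 1/y + 1/(1-y).
Integrate: ln|y/(1-y)| = 83x + C₀.
Solve for y: y = 1/(1 + Ce^(-83x)).


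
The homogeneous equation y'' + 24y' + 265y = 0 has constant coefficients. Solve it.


Characteristic equation: r² + 24r + 265 = 0.
Discriminant is negative; roots r = -12 ± 11i (complex conjugate pair).
General solution uses e^(α x)(C₁ cos(β x) + C₂ sin(β x)): y = e^(-12x)(C₁cos(11x) + C₂sin(11x)).


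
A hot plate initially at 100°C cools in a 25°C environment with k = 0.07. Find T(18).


Newton's law: dT/dt = -k(T - T_a) has solution T(t) = T_a + (T₀ - T_a)e^(-kt).
Plug in T_a = 25, T₀ = 100, k = 0.07, t = 18: T(18) = 25 + (75)e^(-1.26) ≈ 46.3°C.


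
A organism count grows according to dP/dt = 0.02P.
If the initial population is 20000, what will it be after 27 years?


The ODE dP/dt = 0.02P has solution P(t) = P(0)e^(0.02t).
Substitute P(0) = 20000 and t = 27: P(27) = 20000 e^(0.54) ≈ 34320.


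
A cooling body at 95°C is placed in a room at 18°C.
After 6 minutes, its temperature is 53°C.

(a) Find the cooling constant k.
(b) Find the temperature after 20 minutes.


Newton's law: T(t) = T_a + (T₀ - T_a)e^(-kt).
(a) Use T(6) = 53: (53 - 18)/(95 - 18) = e^(-k·6), so k = -ln(0.455)/6 ≈ 0.1314.
(b) Apply k to t = 20: T(20) = 18 + (77)e^(-2.628) ≈ 23.6°C.


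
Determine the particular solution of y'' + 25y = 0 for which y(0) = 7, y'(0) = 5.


Characteristic roots of r² + 25 = 0 are ±5i, so y = C₁cos(5x) + C₂sin(5x).
Apply y(0) = 7: C₁ = 7. Differentiate and apply y'(0) = 5: 5·C₂ = 5, so C₂ = 1.
Particular solution: y = 7cos(5x) + sin(5x).


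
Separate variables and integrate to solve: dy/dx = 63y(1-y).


Separate: dy/[y(1-y)] = 63 dx.
Partial fractions: 1/[y(1-y)] = 1/y + 1/(1-y).
Integrate: ln|y/(1-y)| = 63x + C₀.
Solve for y: y = 1/(1 + Ce^(-63x)).


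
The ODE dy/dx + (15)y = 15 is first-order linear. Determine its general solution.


P(x) = 15, Q(x) = 15; integrating factor μ = e^(15x).
(μ y)' = 15e^(15x) ⇒ μ y = e^(15x) + C.
Divide by μ: y = 1 + Ce^(-15x).


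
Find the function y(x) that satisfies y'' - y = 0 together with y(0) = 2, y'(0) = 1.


Characteristic roots of r² - 1 = 0 are 1, -1.
General solution y = c₁ e^(x) + c₂ e^(-x).
Apply y(0) = 2: c₁ + c₂ = 2. Apply y'(0) = 1: 1 c₁ - 1 c₂ = 1.
Solve: c₁ = 3/2, c₂ = 1/2.
Particular solution: y = (3/2)e^(x) + (1/2)e^(-x).


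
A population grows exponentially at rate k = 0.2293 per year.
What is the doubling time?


Exponential growth: P(t) = P₀ e^(0.2293t). Set P(t)/P₀ = 2: e^(0.2293t) = 2.
Solve: t = ln(2)/0.2293 ≈ 3.02 years.


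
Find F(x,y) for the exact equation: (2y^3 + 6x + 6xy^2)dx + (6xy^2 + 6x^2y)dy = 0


Check exactness: ∂M/∂y = 6y^2 + 12xy and ∂N/∂x = 6y^2 + 12xy; equal, so the equation is exact.
Integrate M with respect to x (treating y as constant): ∫M dx = 2xy^3 + 3x^2 + 3x^2y^2 + h(y).
Differentiate w.r.t. y and set equal to N: all terms match, so h'(y) = 0 and h is a constant absorbed into C.
General solution: 2xy^3 + 3x^2 + 3x^2y^2 = C.


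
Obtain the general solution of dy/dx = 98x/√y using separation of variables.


Separate: √y dy = 98x dx.
Integrate: (2/3)y^(3/2) = 49x² + C.


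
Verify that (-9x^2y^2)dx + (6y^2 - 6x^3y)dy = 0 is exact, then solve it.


Check exactness: ∂M/∂y = -18x^2y and ∂N/∂x = -18x^2y; equal, so the equation is exact.
Integrate M with respect to x (treating y as constant): ∫M dx = -3x^3y^2 + h(y).
Differentiate w.r.t. y and set equal to N: the x-dependent terms already match, leaving h'(y) = 6y^2. Integrate: h(y) = 2y^3.
So F(x,y) = 2y^3 - 3x^3y^2.
General solution: 2y^3 - 3x^3y^2 = C.


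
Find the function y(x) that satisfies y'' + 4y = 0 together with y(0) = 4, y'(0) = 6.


Characteristic roots of r² + 4 = 0 are ±2i, so y = C₁cos(2x) + C₂sin(2x).
Apply y(0) = 4: C₁ = 4. Differentiate and apply y'(0) = 6: 2·C₂ = 6, so C₂ = 3.
Particular solution: y = 4cos(2x) + 3sin(2x).


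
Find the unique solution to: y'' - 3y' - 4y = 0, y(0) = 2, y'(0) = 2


Characteristic roots of r² - 3r - 4 = 0 are -1, 4.
General solution y = c₁ e^(-x) + c₂ e^(4x).
Apply y(0) = 2: c₁ + c₂ = 2. Apply y'(0) = 2: -1 c₁ + 4 c₂ = 2.
Solve: c₁ = 6/5, c₂ = 4/5.
Particular solution: y = (6/5)e^(-x) + (4/5)e^(4x).


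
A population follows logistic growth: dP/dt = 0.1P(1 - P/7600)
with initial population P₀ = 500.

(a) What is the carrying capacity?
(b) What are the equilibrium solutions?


Logistic ODE dP/dt = 0.1P(1 - P/7600) has equilibria where dP/dt = 0, i.e. P = 0 or P = 7600.
The coefficient (1 - P/K) = 0 when P = K, identifying K = 7600 as the carrying capacity.
(a) K = 7600; (b) equilibria P = 0 and P = 7600.


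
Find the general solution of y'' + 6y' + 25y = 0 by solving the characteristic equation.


Characteristic equation: r² + 6r + 25 = 0.
Discriminant is negative; roots r = -3 ± 4i (complex conjugate pair).
General solution uses e^(α x)(C₁ cos(β x) + C₂ sin(β x)): y = e^(-3x)(C₁cos(4x) + C₂sin(4x)).


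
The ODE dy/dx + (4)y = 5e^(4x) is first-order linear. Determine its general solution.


P(x) = 4 ⇒ μ = e^(4x).
(μ y)' = 5e^(8x) ⇒ μ y = (5/8)e^(8x) + C.
Divide by μ: y = (5/8)e^(4x) + Ce^(-4x).


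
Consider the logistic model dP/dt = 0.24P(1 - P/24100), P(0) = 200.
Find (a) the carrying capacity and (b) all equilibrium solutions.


Logistic ODE dP/dt = 0.24P(1 - P/24100) has equilibria where dP/dt = 0, i.e. P = 0 or P = 24100.
The coefficient (1 - P/K) = 0 when P = K, identifying K = 24100 as the carrying capacity.
(a) K = 24100; (b) equilibria P = 0 and P = 24100.


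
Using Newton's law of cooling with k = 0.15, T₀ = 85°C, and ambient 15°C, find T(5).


Newton's law: dT/dt = -k(T - T_a) has solution T(t) = T_a + (T₀ - T_a)e^(-kt).
Plug in T_a = 15, T₀ = 85, k = 0.15, t = 5: T(5) = 15 + (70)e^(-0.75) ≈ 48.1°C.


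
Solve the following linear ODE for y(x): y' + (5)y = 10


P(x) = 5, Q(x) = 10; integrating factor μ = e^(5x).
(μ y)' = 10e^(5x) ⇒ μ y = 2e^(5x) + C.
Divide by μ: y = 2 + Ce^(-5x).


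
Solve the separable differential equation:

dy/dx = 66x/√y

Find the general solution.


Separate: √y dy = 66x dx.
Integrate: (2/3)y^(3/2) = 33x² + C.


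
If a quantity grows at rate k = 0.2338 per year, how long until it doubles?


Exponential growth: P(t) = P₀ e^(0.2338t). Set P(t)/P₀ = 2: e^(0.2338t) = 2.
Solve: t = ln(2)/0.2338 ≈ 2.96 years.


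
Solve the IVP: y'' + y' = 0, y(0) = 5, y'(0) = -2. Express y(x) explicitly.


Characteristic roots of r² + r = 0 are -1, 0.
General solution y = c₁ e^(-x) + c₂.
Apply y(0) = 5: c₁ + c₂ = 5. Apply y'(0) = -2: -1 c₁ + 0 c₂ = -2.
Solve: c₁ = 2, c₂ = 3.
Particular solution: y = 2e^(-x) + 3.


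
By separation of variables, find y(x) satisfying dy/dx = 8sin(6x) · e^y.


Separate: e^(-y) dy = 8sin(6x) dx.
Integrate: -e^(-y) = -(4/3)cos(6x) + C₀.
Rearrange: e^(-y) = (4/3)cos(6x) + C.


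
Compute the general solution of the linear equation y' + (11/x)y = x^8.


P(x) = 11/x ⇒ μ = x^11.
(x^11 y)' = x^19 ⇒ x^11 y = x^20/(20) + C.
Solve for y: y = (1/20)x^9 + C/x^11.


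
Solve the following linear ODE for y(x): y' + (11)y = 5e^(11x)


P(x) = 11 ⇒ μ = e^(11x).
(μ y)' = 5e^(22x) ⇒ μ y = (5/22)e^(22x) + C.
Divide by μ: y = (5/22)e^(11x) + Ce^(-11x).


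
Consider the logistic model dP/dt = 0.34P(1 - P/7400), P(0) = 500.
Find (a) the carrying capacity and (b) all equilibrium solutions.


Logistic ODE dP/dt = 0.34P(1 - P/7400) has equilibria where dP/dt = 0, i.e. P = 0 or P = 7400.
The coefficient (1 - P/K) = 0 when P = K, identifying K = 7400 as the carrying capacity.
(a) K = 7400; (b) equilibria P = 0 and P = 7400.


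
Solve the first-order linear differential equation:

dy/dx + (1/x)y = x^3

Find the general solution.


P(x) = 1/x ⇒ μ = x^1.
(x^1 y)' = x^4 ⇒ x^1 y = x^5/(5) + C.
Solve for y: y = (1/5)x^4 + C/x^1.


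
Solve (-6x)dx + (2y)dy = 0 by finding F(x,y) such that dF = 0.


Check exactness: ∂M/∂y = 0 and ∂N/∂x = 0; equal, so the equation is exact.
Integrate M with respect to x (treating y as constant): ∫M dx = -3x^2 + h(y).
Differentiate w.r.t. y and set equal to N: the x-dependent terms already match, leaving h'(y) = 2y. Integrate: h(y) = y^2.
So F(x,y) = -3x^2 + y^2.
General solution: -3x^2 + y^2 = C.


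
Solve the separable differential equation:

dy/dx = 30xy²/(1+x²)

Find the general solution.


Separate: dy/y² = 30x/(1+x²) dx.
Integrate LHS: ∫ dy/y² = -1/y.
Integrate RHS via u = 1+x²: 15ln(1+x²) + C.
Result: -1/y = 15ln(1+x²) + C.


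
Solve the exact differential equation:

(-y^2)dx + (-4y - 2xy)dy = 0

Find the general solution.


Check exactness: ∂M/∂y = -2y and ∂N/∂x = -2y; equal, so the equation is exact.
Integrate M with respect to x (treating y as constant): ∫M dx = -xy^2 + h(y).
Differentiate w.r.t. y and set equal to N: the x-dependent terms already match, leaving h'(y) = -4y. Integrate: h(y) = -2y^2.
So F(x,y) = -2y^2 - xy^2.
General solution: -2y^2 - xy^2 = C.


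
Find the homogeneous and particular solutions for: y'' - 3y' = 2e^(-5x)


Characteristic roots of r² - 3r = 0 are 0, 3.
y_h = C₁ + C₂e^(3x).
Forcing exponent -5 is not a characteristic root; try y_p = Ae^(-5x).
Substitute: A·(25 + (-3)·-5 + (0)) = A·40 = 2, so A = 1/20.
General solution: y = C₁ + C₂e^(3x) + (1/20)e^(-5x).


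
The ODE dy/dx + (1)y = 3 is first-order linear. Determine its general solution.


P(x) = 1, Q(x) = 3; integrating factor μ = e^(x).
(μ y)' = 3e^(x) ⇒ μ y = 3e^(x) + C.
Divide by μ: y = 3 + Ce^(-x).


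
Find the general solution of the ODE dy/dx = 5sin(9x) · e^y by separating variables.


Separate: e^(-y) dy = 5sin(9x) dx.
Integrate: -e^(-y) = -(5/9)cos(9x) + C₀.
Rearrange: e^(-y) = (5/9)cos(9x) + C.


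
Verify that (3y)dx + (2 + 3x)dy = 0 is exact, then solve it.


Check exactness: ∂M/∂y = 3 and ∂N/∂x = 3; equal, so the equation is exact.
Integrate M with respect to x (treating y as constant): ∫M dx = 3xy + h(y).
Differentiate w.r.t. y and set equal to N: the x-dependent terms already match, leaving h'(y) = 2. Integrate: h(y) = 2y.
So F(x,y) = 2y + 3xy.
General solution: 2y + 3xy = C.


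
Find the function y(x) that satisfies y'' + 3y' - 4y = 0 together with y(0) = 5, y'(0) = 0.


Characteristic roots of r² + 3r - 4 = 0 are -4, 1.
General solution y = c₁ e^(-4x) + c₂ e^(x).
Apply y(0) = 5: c₁ + c₂ = 5. Apply y'(0) = 0: -4 c₁ + 1 c₂ = 0.
Solve: c₁ = 1, c₂ = 4.
Particular solution: y = e^(-4x) + 4e^(x).


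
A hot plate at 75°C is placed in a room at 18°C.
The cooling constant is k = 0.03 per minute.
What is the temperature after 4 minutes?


Newton's law: dT/dt = -k(T - T_a) has solution T(t) = T_a + (T₀ - T_a)e^(-kt).
Plug in T_a = 18, T₀ = 75, k = 0.03, t = 4: T(4) = 18 + (57)e^(-0.12) ≈ 68.6°C.


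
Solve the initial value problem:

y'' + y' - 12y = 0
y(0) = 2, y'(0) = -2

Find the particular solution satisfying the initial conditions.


Characteristic roots of r² + r - 12 = 0 are -4, 3.
General solution y = c₁ e^(-4x) + c₂ e^(3x).
Apply y(0) = 2: c₁ + c₂ = 2. Apply y'(0) = -2: -4 c₁ + 3 c₂ = -2.
Solve: c₁ = 8/7, c₂ = 6/7.
Particular solution: y = (8/7)e^(-4x) + (6/7)e^(3x).


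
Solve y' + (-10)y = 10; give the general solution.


P(x) = -10 ⇒ μ = e^(-10x).
(μ y)' = 10e^(-10x) ⇒ μ y = -e^(-10x) + C.
Divide by μ: y = -1 + Ce^(10x).


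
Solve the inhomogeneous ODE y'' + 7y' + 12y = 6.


Characteristic roots of r² + 7r + 12 = 0 are -4, -3.
y_h = C₁e^(-4x) + C₂e^(-3x).
Constant forcing; try y_p = A. Then 12A = 6 ⇒ A = 1/2.
General solution: y = C₁e^(-4x) + C₂e^(-3x) + 1/2.


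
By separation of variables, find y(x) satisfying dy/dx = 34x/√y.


Separate: √y dy = 34x dx.
Integrate: (2/3)y^(3/2) = 17x² + C.


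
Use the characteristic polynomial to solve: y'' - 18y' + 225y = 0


Characteristic equation: r² - 18r + 225 = 0.
Discriminant is negative; roots r = 9 ± 12i (complex conjugate pair).
General solution uses e^(α x)(C₁ cos(β x) + C₂ sin(β x)): y = e^(9x)(C₁cos(12x) + C₂sin(12x)).


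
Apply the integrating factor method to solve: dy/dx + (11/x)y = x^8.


P(x) = 11/x ⇒ μ = x^11.
(x^11 y)' = x^19 ⇒ x^11 y = x^20/(20) + C.
Solve for y: y = (1/20)x^9 + C/x^11.


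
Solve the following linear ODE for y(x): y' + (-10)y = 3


P(x) = -10 ⇒ μ = e^(-10x).
(μ y)' = 3e^(-10x) ⇒ μ y = -(3/10)e^(-10x) + C.
Divide by μ: y = -3/10 + Ce^(10x).


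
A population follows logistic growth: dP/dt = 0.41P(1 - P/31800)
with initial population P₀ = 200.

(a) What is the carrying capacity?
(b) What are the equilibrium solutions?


Logistic ODE dP/dt = 0.41P(1 - P/31800) has equilibria where dP/dt = 0, i.e. P = 0 or P = 31800.
The coefficient (1 - P/K) = 0 when P = K, identifying K = 31800 as the carrying capacity.
(a) K = 31800; (b) equilibria P = 0 and P = 31800.


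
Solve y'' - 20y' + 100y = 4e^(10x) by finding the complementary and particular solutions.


Characteristic polynomial (r - 10)² = 0; repeated root r = 10.
y_h = (C₁ + C₂x)e^(10x). Forcing matches the repeated root (resonance), so try y_p = Ax² e^(10x).
Substitute and solve for A: 2A = 4, so A = 2.
General solution: y = (C₁ + C₂x + 2x²)e^(10x).


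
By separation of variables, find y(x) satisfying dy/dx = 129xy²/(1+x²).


Separate: dy/y² = 129x/(1+x²) dx.
Integrate LHS: ∫ dy/y² = -1/y.
Integrate RHS via u = 1+x²: (129/2)ln(1+x²) + C.
Result: -1/y = (129/2)ln(1+x²) + C.


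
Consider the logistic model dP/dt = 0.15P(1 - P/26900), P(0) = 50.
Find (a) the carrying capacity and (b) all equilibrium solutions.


Logistic ODE dP/dt = 0.15P(1 - P/26900) has equilibria where dP/dt = 0, i.e. P = 0 or P = 26900.
The coefficient (1 - P/K) = 0 when P = K, identifying K = 26900 as the carrying capacity.
(a) K = 26900; (b) equilibria P = 0 and P = 26900.


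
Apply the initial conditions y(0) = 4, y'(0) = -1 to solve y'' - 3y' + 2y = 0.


Characteristic roots of r² - 3r + 2 = 0 are 2, 1.
General solution y = c₁ e^(2x) + c₂ e^(x).
Apply y(0) = 4: c₁ + c₂ = 4. Apply y'(0) = -1: 2 c₁ + 1 c₂ = -1.
Solve: c₁ = -5, c₂ = 9.
Particular solution: y = -5e^(2x) + 9e^(x).


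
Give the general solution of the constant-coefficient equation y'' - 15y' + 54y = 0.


Characteristic equation: r² - 15r + 54 = 0.
Factor: (r - 6)(r - 9) = 0 ⇒ r = 6, 9 (distinct real).
General solution: y = C₁e^(6x) + C₂e^(9x).


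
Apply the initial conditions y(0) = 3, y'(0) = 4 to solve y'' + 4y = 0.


Characteristic roots of r² + 4 = 0 are ±2i, so y = C₁cos(2x) + C₂sin(2x).
Apply y(0) = 3: C₁ = 3. Differentiate and apply y'(0) = 4: 2·C₂ = 4, so C₂ = 2.
Particular solution: y = 3cos(2x) + 2sin(2x).


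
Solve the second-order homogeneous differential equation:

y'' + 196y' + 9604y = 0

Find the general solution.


Characteristic equation: r² + 196r + 9604 = 0, i.e. (r + 98)² = 0.
Repeated root r = -98; include an x factor for the second linearly independent solution.
General solution: y = (C₁ + C₂x)e^(-98x).


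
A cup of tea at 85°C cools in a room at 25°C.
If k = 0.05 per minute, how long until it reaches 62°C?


From T(t) = T_a + (T₀ - T_a)e^(-kt), set T(t) = 62:
(62 - 25) / (85 - 25) = e^(-0.05t), so t = -ln(0.617)/0.05 ≈ 9.7 minutes.
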